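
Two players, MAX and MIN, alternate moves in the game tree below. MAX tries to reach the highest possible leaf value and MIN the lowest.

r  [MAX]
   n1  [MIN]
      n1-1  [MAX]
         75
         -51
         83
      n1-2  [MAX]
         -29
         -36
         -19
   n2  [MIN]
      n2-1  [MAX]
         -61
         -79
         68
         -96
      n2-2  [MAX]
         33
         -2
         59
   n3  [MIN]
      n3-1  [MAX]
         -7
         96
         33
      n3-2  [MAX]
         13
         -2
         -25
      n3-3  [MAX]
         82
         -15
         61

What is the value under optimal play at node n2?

n2-1 (MAX): max(-61, -79, 68, -96) = 68
n2-2 (MAX): max(33, -2, 59) = 59
n2 (MIN): min(68, 59) = 59

59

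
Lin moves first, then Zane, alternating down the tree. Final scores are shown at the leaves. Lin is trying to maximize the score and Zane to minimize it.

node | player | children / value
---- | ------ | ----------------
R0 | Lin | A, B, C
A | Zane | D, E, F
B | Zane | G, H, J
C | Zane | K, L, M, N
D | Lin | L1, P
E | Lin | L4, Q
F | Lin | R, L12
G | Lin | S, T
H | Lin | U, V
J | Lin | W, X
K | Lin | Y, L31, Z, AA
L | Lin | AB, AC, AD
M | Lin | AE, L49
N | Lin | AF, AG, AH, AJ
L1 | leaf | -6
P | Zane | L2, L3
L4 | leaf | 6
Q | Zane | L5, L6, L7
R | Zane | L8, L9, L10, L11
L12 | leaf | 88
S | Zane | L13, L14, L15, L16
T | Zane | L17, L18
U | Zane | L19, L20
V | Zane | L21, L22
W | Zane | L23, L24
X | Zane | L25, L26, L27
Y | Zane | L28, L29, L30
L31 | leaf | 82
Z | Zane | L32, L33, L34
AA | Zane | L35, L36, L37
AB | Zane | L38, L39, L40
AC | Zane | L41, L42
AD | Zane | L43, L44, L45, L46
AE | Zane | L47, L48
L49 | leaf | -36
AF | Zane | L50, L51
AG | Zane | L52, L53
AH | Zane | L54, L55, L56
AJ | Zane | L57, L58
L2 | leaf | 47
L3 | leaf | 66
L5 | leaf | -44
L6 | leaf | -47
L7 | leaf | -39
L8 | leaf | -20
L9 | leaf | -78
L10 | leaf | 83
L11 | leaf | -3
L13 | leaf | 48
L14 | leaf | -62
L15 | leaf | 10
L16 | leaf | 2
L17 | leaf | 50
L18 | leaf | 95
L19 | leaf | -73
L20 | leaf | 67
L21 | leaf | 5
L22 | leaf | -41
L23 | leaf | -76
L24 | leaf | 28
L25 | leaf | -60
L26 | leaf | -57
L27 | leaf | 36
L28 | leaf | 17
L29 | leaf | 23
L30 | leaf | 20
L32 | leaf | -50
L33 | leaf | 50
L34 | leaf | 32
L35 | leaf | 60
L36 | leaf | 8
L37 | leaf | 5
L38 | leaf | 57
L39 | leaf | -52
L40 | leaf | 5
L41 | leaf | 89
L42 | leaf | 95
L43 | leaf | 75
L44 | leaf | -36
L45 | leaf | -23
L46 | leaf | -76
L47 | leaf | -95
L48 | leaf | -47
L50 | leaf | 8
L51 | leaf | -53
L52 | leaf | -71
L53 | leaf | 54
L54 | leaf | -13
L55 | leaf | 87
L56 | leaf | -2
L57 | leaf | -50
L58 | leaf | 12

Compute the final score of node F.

88

R (Zane): min(-20, -78, 83, -3) = -78
F (Lin): max(-78, 88) = 88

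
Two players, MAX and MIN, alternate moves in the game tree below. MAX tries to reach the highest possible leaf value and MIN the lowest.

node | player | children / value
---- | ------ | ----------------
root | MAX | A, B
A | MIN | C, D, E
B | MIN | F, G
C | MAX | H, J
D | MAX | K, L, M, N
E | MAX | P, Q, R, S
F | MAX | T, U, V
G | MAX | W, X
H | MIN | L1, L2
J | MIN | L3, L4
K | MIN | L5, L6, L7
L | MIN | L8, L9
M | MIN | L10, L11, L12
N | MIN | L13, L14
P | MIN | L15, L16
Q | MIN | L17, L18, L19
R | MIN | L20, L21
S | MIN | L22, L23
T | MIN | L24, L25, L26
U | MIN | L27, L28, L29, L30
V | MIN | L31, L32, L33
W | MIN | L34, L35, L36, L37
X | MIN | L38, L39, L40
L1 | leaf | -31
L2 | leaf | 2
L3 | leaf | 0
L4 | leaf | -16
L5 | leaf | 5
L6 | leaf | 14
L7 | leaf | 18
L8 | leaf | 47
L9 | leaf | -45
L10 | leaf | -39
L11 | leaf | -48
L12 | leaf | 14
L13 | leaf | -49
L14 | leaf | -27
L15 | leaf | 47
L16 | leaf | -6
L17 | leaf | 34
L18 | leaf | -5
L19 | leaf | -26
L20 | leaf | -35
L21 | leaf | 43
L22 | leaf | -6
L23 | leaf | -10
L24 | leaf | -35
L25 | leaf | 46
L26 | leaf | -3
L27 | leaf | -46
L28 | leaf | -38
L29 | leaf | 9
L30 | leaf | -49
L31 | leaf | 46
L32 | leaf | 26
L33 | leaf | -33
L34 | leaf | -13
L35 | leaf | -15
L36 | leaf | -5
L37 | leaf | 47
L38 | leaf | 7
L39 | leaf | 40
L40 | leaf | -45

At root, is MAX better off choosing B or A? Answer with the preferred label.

T (MIN): min(-35, 46, -3) = -35
U (MIN): min(-46, -38, 9, -49) = -49
V (MIN): min(46, 26, -33) = -33
F (MAX): max(-35, -49, -33) = -33
W (MIN): min(-13, -15, -5, 47) = -15
X (MIN): min(7, 40, -45) = -45
G (MAX): max(-15, -45) = -15
B (MIN): min(-33, -15) = -33
H (MIN): min(-31, 2) = -31
J (MIN): min(0, -16) = -16
C (MAX): max(-31, -16) = -16
K (MIN): min(5, 14, 18) = 5
L (MIN): min(47, -45) = -45
M (MIN): min(-39, -48, 14) = -48
N (MIN): min(-49, -27) = -49
D (MAX): max(5, -45, -48, -49) = 5
P (MIN): min(47, -6) = -6
Q (MIN): min(34, -5, -26) = -26
R (MIN): min(-35, 43) = -35
S (MIN): min(-6, -10) = -10
E (MAX): max(-6, -26, -35, -10) = -6
A (MIN): min(-16, 5, -6) = -16
MAX prefers the higher value; B=-33, A=-16. A is better since -16 > -33.

A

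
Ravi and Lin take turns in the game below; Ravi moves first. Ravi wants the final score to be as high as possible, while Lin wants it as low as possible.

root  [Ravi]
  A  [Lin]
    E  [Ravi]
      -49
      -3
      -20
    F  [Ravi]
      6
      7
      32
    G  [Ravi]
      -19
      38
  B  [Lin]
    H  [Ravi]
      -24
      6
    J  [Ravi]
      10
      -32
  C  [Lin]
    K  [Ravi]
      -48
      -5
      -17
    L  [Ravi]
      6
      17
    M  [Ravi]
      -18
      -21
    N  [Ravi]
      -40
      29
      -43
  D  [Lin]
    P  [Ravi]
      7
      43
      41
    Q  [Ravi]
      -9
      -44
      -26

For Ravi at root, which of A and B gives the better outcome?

E (Ravi): max(-49, -3, -20) = -3
F (Ravi): max(6, 7, 32) = 32
G (Ravi): max(-19, 38) = 38
A (Lin): min(-3, 32, 38) = -3
H (Ravi): max(-24, 6) = 6
J (Ravi): max(10, -32) = 10
B (Lin): min(6, 10) = 6
Ravi prefers the higher value; A=-3, B=6. B is better since 6 > -3.

B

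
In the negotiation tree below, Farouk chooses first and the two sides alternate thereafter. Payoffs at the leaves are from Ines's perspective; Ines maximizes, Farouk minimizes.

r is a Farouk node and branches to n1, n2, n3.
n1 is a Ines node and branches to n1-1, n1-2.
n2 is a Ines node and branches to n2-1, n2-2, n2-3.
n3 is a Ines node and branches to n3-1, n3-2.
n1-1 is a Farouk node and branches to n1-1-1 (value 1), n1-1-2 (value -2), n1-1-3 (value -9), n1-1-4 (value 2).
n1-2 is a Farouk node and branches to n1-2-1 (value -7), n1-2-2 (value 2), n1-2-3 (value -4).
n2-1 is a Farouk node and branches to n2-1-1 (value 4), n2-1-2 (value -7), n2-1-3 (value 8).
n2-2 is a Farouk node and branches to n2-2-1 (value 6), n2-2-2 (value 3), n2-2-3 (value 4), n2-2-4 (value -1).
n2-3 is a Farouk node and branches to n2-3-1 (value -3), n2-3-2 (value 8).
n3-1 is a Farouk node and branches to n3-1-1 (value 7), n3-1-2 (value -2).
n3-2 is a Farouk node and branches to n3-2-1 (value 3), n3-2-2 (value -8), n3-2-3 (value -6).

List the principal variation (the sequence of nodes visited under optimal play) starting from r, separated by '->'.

n1-1 (Farouk): min(1, -2, -9, 2) = -9
n1-2 (Farouk): min(-7, 2, -4) = -7
n1 (Ines): max(-9, -7) = -7
n2-1 (Farouk): min(4, -7, 8) = -7
n2-2 (Farouk): min(6, 3, 4, -1) = -1
n2-3 (Farouk): min(-3, 8) = -3
n2 (Ines): max(-7, -1, -3) = -1
n3-1 (Farouk): min(7, -2) = -2
n3-2 (Farouk): min(3, -8, -6) = -8
n3 (Ines): max(-2, -8) = -2
r (Farouk): min(-7, -1, -2) = -7
At r, Farouk picks n1 (lowest: -7).
At n1, Ines picks n1-2 (highest: -7).
At n1-2, Farouk picks n1-2-1 (lowest: -7).
Terminal value -7.

r -> n1 -> n1-2 -> n1-2-1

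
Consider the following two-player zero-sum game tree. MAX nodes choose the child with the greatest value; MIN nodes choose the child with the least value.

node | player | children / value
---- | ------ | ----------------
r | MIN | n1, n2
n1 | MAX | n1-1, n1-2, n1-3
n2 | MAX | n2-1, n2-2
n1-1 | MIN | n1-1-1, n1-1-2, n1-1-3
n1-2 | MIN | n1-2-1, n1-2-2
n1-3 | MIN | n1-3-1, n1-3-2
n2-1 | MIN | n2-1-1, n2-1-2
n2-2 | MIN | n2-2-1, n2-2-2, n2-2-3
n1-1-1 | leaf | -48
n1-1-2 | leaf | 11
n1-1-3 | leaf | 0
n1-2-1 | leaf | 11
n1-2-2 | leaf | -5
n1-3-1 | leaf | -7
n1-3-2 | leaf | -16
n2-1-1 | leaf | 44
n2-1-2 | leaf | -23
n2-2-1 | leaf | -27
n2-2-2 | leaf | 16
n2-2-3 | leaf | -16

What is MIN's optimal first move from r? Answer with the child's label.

n1-1 (MIN): min(-48, 11, 0) = -48
n1-2 (MIN): min(11, -5) = -5
n1-3 (MIN): min(-7, -16) = -16
n1 (MAX): max(-48, -5, -16) = -5
n2-1 (MIN): min(44, -23) = -23
n2-2 (MIN): min(-27, 16, -16) = -27
n2 (MAX): max(-23, -27) = -23
r (MIN): min(-5, -23) = -23
MIN at r wants the lowest of {n1=-5, n2=-23}, so chooses n2.

n2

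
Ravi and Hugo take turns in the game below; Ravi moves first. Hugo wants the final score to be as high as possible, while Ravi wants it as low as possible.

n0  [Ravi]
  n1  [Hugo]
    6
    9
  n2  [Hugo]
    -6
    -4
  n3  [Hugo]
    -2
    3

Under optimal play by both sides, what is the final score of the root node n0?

-4

n1 (Hugo): max(6, 9) = 9
n2 (Hugo): max(-6, -4) = -4
n3 (Hugo): max(-2, 3) = 3
n0 (Ravi): min(9, -4, 3) = -4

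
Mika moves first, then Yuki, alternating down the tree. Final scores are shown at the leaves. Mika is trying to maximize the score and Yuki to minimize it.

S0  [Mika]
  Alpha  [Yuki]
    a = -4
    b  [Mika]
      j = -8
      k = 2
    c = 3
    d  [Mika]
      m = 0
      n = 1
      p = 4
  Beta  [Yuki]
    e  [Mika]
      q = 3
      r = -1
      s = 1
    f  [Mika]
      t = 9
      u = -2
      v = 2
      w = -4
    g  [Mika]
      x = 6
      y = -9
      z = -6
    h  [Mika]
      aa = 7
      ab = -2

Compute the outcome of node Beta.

3

e (Mika): max(3, -1, 1) = 3
f (Mika): max(9, -2, 2, -4) = 9
g (Mika): max(6, -9, -6) = 6
h (Mika): max(7, -2) = 7
Beta (Yuki): min(3, 9, 6, 7) = 3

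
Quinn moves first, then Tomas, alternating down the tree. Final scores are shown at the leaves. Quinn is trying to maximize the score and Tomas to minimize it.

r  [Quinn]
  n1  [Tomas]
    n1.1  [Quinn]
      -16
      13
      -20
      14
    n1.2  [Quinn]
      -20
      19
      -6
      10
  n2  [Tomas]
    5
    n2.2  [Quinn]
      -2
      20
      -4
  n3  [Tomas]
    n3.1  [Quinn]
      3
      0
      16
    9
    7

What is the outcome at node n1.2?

19

n1.2 (Quinn): max(-20, 19, -6, 10) = 19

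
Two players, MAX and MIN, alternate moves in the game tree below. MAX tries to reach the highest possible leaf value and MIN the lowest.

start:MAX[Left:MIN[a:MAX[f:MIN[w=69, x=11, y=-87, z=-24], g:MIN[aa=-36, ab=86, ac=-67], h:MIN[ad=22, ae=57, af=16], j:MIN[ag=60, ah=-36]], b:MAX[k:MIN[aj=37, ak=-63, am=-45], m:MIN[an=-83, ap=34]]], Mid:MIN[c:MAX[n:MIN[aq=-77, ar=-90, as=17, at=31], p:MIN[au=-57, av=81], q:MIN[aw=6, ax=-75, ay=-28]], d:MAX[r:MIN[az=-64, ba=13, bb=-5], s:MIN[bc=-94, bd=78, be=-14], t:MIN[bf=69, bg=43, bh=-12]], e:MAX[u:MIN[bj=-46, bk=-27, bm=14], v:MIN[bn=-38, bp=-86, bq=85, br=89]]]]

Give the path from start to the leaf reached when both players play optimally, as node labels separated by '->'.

f (MIN): min(69, 11, -87, -24) = -87
g (MIN): min(-36, 86, -67) = -67
h (MIN): min(22, 57, 16) = 16
j (MIN): min(60, -36) = -36
a (MAX): max(-87, -67, 16, -36) = 16
k (MIN): min(37, -63, -45) = -63
m (MIN): min(-83, 34) = -83
b (MAX): max(-63, -83) = -63
Left (MIN): min(16, -63) = -63
n (MIN): min(-77, -90, 17, 31) = -90
p (MIN): min(-57, 81) = -57
q (MIN): min(6, -75, -28) = -75
c (MAX): max(-90, -57, -75) = -57
r (MIN): min(-64, 13, -5) = -64
s (MIN): min(-94, 78, -14) = -94
t (MIN): min(69, 43, -12) = -12
d (MAX): max(-64, -94, -12) = -12
u (MIN): min(-46, -27, 14) = -46
v (MIN): min(-38, -86, 85, 89) = -86
e (MAX): max(-46, -86) = -46
Mid (MIN): min(-57, -12, -46) = -57
start (MAX): max(-63, -57) = -57
At start, MAX picks Mid (highest: -57).
At Mid, MIN picks c (lowest: -57).
At c, MAX picks p (highest: -57).
At p, MIN picks au (lowest: -57).
Terminal value -57.

start -> Mid -> c -> p -> au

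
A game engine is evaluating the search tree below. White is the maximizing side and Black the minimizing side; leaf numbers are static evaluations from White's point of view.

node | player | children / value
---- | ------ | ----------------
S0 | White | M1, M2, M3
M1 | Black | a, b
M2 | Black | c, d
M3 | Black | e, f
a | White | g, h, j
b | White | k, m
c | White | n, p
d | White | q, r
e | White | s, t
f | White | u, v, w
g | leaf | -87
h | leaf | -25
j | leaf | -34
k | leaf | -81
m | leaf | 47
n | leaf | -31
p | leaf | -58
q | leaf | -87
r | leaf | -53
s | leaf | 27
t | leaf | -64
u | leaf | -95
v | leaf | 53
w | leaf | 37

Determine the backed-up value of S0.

a (White): max(-87, -25, -34) = -25
b (White): max(-81, 47) = 47
M1 (Black): min(-25, 47) = -25
c (White): max(-31, -58) = -31
d (White): max(-87, -53) = -53
M2 (Black): min(-31, -53) = -53
e (White): max(27, -64) = 27
f (White): max(-95, 53, 37) = 53
M3 (Black): min(27, 53) = 27
S0 (White): max(-25, -53, 27) = 27

27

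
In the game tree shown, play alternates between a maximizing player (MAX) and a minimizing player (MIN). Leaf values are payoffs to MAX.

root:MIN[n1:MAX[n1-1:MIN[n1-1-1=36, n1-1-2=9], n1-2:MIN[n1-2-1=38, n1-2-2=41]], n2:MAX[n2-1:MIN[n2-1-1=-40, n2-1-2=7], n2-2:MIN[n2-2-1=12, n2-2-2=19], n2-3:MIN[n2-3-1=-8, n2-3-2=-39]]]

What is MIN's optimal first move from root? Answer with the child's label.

n1-1 (MIN): min(36, 9) = 9
n1-2 (MIN): min(38, 41) = 38
n1 (MAX): max(9, 38) = 38
n2-1 (MIN): min(-40, 7) = -40
n2-2 (MIN): min(12, 19) = 12
n2-3 (MIN): min(-8, -39) = -39
n2 (MAX): max(-40, 12, -39) = 12
root (MIN): min(38, 12) = 12
MIN at root wants the lowest of {n1=38, n2=12}, so chooses n2.

n2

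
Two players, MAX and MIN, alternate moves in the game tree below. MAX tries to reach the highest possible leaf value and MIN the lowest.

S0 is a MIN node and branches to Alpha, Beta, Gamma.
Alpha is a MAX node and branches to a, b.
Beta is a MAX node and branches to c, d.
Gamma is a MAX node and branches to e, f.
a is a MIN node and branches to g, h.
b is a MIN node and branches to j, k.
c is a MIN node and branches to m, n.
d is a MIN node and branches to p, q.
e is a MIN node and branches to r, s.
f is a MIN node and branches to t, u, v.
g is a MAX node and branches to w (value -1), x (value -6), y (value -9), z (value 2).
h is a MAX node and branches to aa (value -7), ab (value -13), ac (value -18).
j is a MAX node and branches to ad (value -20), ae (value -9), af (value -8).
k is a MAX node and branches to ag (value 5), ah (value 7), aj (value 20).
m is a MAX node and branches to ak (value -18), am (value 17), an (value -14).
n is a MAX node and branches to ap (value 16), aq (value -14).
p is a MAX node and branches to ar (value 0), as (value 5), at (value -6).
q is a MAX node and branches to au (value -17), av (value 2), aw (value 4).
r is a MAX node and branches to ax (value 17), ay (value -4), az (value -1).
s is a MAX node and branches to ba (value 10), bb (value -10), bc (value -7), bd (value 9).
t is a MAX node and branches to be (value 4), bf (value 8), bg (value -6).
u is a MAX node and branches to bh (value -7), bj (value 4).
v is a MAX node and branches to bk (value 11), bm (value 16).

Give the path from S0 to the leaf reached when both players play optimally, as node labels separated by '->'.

S0 -> Alpha -> a -> h -> aa

g (MAX): max(-1, -6, -9, 2) = 2
h (MAX): max(-7, -13, -18) = -7
a (MIN): min(2, -7) = -7
j (MAX): max(-20, -9, -8) = -8
k (MAX): max(5, 7, 20) = 20
b (MIN): min(-8, 20) = -8
Alpha (MAX): max(-7, -8) = -7
m (MAX): max(-18, 17, -14) = 17
n (MAX): max(16, -14) = 16
c (MIN): min(17, 16) = 16
p (MAX): max(0, 5, -6) = 5
q (MAX): max(-17, 2, 4) = 4
d (MIN): min(5, 4) = 4
Beta (MAX): max(16, 4) = 16
r (MAX): max(17, -4, -1) = 17
s (MAX): max(10, -10, -7, 9) = 10
e (MIN): min(17, 10) = 10
t (MAX): max(4, 8, -6) = 8
u (MAX): max(-7, 4) = 4
v (MAX): max(11, 16) = 16
f (MIN): min(8, 4, 16) = 4
Gamma (MAX): max(10, 4) = 10
S0 (MIN): min(-7, 16, 10) = -7
At S0, MIN picks Alpha (lowest: -7).
At Alpha, MAX picks a (highest: -7).
At a, MIN picks h (lowest: -7).
At h, MAX picks aa (highest: -7).
Terminal value -7.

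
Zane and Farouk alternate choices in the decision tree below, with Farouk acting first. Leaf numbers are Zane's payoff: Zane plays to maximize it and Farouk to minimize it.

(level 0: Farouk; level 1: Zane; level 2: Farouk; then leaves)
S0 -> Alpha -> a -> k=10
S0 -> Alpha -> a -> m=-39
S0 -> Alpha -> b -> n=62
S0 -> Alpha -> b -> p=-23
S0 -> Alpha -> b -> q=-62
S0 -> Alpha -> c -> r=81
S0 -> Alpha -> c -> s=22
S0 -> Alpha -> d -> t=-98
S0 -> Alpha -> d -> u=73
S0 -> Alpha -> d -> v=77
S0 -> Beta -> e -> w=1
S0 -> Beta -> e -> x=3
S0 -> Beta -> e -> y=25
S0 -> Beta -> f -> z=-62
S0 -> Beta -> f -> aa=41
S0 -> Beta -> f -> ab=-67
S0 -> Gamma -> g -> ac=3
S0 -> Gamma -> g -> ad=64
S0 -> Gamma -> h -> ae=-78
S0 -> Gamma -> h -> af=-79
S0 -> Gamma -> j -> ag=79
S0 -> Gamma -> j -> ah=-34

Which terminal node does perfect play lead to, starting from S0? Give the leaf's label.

a (Farouk): min(10, -39) = -39
b (Farouk): min(62, -23, -62) = -62
c (Farouk): min(81, 22) = 22
d (Farouk): min(-98, 73, 77) = -98
Alpha (Zane): max(-39, -62, 22, -98) = 22
e (Farouk): min(1, 3, 25) = 1
f (Farouk): min(-62, 41, -67) = -67
Beta (Zane): max(1, -67) = 1
g (Farouk): min(3, 64) = 3
h (Farouk): min(-78, -79) = -79
j (Farouk): min(79, -34) = -34
Gamma (Zane): max(3, -79, -34) = 3
S0 (Farouk): min(22, 1, 3) = 1
At S0, Farouk picks Beta (lowest: 1).
At Beta, Zane picks e (highest: 1).
At e, Farouk picks w (lowest: 1).
Terminal value 1.

w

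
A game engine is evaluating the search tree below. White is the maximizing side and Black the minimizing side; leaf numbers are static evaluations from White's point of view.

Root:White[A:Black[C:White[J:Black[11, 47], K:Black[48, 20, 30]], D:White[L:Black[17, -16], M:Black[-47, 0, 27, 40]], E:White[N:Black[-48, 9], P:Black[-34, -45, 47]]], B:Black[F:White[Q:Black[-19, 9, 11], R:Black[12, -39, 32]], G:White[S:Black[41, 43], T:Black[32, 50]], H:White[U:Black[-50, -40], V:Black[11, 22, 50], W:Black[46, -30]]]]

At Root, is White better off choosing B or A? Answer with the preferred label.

Q (Black): min(-19, 9, 11) = -19
R (Black): min(12, -39, 32) = -39
F (White): max(-19, -39) = -19
S (Black): min(41, 43) = 41
T (Black): min(32, 50) = 32
G (White): max(41, 32) = 41
U (Black): min(-50, -40) = -50
V (Black): min(11, 22, 50) = 11
W (Black): min(46, -30) = -30
H (White): max(-50, 11, -30) = 11
B (Black): min(-19, 41, 11) = -19
J (Black): min(11, 47) = 11
K (Black): min(48, 20, 30) = 20
C (White): max(11, 20) = 20
L (Black): min(17, -16) = -16
M (Black): min(-47, 0, 27, 40) = -47
D (White): max(-16, -47) = -16
N (Black): min(-48, 9) = -48
P (Black): min(-34, -45, 47) = -45
E (White): max(-48, -45) = -45
A (Black): min(20, -16, -45) = -45
White prefers the higher value; B=-19, A=-45. B is better since -19 > -45.

B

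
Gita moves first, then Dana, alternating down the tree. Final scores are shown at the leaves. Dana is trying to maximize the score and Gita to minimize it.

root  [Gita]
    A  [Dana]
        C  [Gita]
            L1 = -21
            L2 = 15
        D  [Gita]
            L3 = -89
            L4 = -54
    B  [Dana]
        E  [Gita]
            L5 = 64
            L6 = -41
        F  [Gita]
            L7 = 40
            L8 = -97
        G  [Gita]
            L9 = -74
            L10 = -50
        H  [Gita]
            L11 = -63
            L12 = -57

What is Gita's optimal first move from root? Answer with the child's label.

B

C (Gita): min(-21, 15) = -21
D (Gita): min(-89, -54) = -89
A (Dana): max(-21, -89) = -21
E (Gita): min(64, -41) = -41
F (Gita): min(40, -97) = -97
G (Gita): min(-74, -50) = -74
H (Gita): min(-63, -57) = -63
B (Dana): max(-41, -97, -74, -63) = -41
root (Gita): min(-21, -41) = -41
Gita at root wants the lowest of {A=-21, B=-41}, so chooses B.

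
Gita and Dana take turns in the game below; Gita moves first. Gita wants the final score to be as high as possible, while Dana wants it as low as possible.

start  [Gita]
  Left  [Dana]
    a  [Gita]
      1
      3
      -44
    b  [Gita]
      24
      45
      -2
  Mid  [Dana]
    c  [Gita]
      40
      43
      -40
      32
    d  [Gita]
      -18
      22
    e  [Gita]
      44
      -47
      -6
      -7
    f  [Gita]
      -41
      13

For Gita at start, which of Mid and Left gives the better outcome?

c (Gita): max(40, 43, -40, 32) = 43
d (Gita): max(-18, 22) = 22
e (Gita): max(44, -47, -6, -7) = 44
f (Gita): max(-41, 13) = 13
Mid (Dana): min(43, 22, 44, 13) = 13
a (Gita): max(1, 3, -44) = 3
b (Gita): max(24, 45, -2) = 45
Left (Dana): min(3, 45) = 3
Gita prefers the higher value; Mid=13, Left=3. Mid is better since 13 > 3.

Mid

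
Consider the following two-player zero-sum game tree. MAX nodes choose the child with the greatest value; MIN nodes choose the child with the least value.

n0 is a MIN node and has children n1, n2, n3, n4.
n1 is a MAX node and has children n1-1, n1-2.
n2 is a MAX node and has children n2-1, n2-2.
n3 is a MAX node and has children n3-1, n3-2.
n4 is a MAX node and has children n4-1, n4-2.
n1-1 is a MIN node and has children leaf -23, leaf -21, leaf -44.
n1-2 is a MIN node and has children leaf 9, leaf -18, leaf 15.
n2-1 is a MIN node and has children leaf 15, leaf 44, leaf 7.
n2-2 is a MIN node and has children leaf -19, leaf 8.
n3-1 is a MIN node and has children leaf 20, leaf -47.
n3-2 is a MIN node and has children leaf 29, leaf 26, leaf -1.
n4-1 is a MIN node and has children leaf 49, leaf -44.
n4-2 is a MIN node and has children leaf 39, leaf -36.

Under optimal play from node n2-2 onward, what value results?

-19

n2-2 (MIN): min(-19, 8) = -19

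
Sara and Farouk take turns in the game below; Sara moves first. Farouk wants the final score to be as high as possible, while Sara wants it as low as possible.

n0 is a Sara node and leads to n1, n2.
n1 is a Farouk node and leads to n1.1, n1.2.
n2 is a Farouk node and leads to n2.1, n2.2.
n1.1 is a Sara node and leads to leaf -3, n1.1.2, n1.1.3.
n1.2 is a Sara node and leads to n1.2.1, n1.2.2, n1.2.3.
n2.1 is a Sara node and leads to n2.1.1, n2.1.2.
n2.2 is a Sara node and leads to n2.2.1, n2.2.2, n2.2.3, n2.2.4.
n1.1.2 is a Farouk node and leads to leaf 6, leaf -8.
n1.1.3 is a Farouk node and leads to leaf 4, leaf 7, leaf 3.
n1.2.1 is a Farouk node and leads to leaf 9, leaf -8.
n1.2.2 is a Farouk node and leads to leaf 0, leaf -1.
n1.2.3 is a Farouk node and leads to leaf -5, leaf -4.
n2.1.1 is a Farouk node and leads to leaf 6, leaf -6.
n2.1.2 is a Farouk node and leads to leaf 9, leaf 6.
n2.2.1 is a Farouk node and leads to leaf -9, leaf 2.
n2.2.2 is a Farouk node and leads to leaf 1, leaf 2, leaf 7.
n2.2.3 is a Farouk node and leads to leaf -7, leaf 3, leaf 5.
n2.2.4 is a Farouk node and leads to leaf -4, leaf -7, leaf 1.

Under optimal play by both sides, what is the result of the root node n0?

-3

n1.1.2 (Farouk): max(6, -8) = 6
n1.1.3 (Farouk): max(4, 7, 3) = 7
n1.1 (Sara): min(-3, 6, 7) = -3
n1.2.1 (Farouk): max(9, -8) = 9
n1.2.2 (Farouk): max(0, -1) = 0
n1.2.3 (Farouk): max(-5, -4) = -4
n1.2 (Sara): min(9, 0, -4) = -4
n1 (Farouk): max(-3, -4) = -3
n2.1.1 (Farouk): max(6, -6) = 6
n2.1.2 (Farouk): max(9, 6) = 9
n2.1 (Sara): min(6, 9) = 6
n2.2.1 (Farouk): max(-9, 2) = 2
n2.2.2 (Farouk): max(1, 2, 7) = 7
n2.2.3 (Farouk): max(-7, 3, 5) = 5
n2.2.4 (Farouk): max(-4, -7, 1) = 1
n2.2 (Sara): min(2, 7, 5, 1) = 1
n2 (Farouk): max(6, 1) = 6
n0 (Sara): min(-3, 6) = -3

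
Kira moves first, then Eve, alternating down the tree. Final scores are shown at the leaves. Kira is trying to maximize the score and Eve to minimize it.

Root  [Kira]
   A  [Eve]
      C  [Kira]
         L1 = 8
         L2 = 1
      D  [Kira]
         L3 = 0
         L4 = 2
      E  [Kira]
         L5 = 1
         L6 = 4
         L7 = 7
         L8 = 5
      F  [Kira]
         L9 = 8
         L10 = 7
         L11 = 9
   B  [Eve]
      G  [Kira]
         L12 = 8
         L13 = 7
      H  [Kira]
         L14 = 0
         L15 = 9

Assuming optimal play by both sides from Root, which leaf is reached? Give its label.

L12

C (Kira): max(8, 1) = 8
D (Kira): max(0, 2) = 2
E (Kira): max(1, 4, 7, 5) = 7
F (Kira): max(8, 7, 9) = 9
A (Eve): min(8, 2, 7, 9) = 2
G (Kira): max(8, 7) = 8
H (Kira): max(0, 9) = 9
B (Eve): min(8, 9) = 8
Root (Kira): max(2, 8) = 8
At Root, Kira picks B (highest: 8).
At B, Eve picks G (lowest: 8).
At G, Kira picks L12 (highest: 8).
Terminal value 8.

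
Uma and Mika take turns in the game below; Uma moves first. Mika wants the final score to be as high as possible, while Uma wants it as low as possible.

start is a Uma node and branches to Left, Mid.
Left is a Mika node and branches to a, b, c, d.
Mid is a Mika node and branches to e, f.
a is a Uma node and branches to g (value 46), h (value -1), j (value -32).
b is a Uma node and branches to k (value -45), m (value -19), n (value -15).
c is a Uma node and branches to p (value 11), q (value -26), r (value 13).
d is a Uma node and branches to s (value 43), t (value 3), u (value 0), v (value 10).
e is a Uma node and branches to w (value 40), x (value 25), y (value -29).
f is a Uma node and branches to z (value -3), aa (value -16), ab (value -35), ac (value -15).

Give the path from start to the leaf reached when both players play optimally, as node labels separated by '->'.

start -> Mid -> e -> y

a (Uma): min(46, -1, -32) = -32
b (Uma): min(-45, -19, -15) = -45
c (Uma): min(11, -26, 13) = -26
d (Uma): min(43, 3, 0, 10) = 0
Left (Mika): max(-32, -45, -26, 0) = 0
e (Uma): min(40, 25, -29) = -29
f (Uma): min(-3, -16, -35, -15) = -35
Mid (Mika): max(-29, -35) = -29
start (Uma): min(0, -29) = -29
At start, Uma picks Mid (lowest: -29).
At Mid, Mika picks e (highest: -29).
At e, Uma picks y (lowest: -29).
Terminal value -29.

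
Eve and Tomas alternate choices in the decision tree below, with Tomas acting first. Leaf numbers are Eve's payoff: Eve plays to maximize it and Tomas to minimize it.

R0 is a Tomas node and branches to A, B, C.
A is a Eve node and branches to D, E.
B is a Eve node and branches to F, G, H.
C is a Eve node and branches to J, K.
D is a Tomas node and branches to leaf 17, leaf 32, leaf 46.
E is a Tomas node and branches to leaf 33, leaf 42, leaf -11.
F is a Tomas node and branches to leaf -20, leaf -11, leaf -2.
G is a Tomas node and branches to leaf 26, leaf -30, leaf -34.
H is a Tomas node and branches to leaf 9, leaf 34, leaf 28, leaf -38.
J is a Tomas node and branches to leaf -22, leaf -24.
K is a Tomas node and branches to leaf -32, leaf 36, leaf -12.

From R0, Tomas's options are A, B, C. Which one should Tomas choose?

C

D (Tomas): min(17, 32, 46) = 17
E (Tomas): min(33, 42, -11) = -11
A (Eve): max(17, -11) = 17
F (Tomas): min(-20, -11, -2) = -20
G (Tomas): min(26, -30, -34) = -34
H (Tomas): min(9, 34, 28, -38) = -38
B (Eve): max(-20, -34, -38) = -20
J (Tomas): min(-22, -24) = -24
K (Tomas): min(-32, 36, -12) = -32
C (Eve): max(-24, -32) = -24
R0 (Tomas): min(17, -20, -24) = -24
Tomas at R0 wants the lowest of {A=17, B=-20, C=-24}, so chooses C.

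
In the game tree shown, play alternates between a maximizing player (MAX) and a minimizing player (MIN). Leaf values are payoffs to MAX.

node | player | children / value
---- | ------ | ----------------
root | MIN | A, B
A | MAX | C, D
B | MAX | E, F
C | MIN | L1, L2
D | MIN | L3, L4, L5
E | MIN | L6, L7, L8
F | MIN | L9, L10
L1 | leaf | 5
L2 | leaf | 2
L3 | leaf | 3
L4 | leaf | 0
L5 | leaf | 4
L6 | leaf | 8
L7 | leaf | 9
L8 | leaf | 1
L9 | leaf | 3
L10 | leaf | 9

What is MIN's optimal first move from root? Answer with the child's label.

A

C (MIN): min(5, 2) = 2
D (MIN): min(3, 0, 4) = 0
A (MAX): max(2, 0) = 2
E (MIN): min(8, 9, 1) = 1
F (MIN): min(3, 9) = 3
B (MAX): max(1, 3) = 3
root (MIN): min(2, 3) = 2
MIN at root wants the lowest of {A=2, B=3}, so chooses A.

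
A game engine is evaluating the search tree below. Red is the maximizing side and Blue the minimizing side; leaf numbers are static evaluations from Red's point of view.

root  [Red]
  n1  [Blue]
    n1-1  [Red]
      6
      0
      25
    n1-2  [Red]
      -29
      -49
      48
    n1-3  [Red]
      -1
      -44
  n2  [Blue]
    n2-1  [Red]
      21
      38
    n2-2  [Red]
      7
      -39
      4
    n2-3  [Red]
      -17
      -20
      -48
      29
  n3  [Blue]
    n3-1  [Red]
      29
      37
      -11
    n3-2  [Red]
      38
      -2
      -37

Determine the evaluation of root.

37

n1-1 (Red): max(6, 0, 25) = 25
n1-2 (Red): max(-29, -49, 48) = 48
n1-3 (Red): max(-1, -44) = -1
n1 (Blue): min(25, 48, -1) = -1
n2-1 (Red): max(21, 38) = 38
n2-2 (Red): max(7, -39, 4) = 7
n2-3 (Red): max(-17, -20, -48, 29) = 29
n2 (Blue): min(38, 7, 29) = 7
n3-1 (Red): max(29, 37, -11) = 37
n3-2 (Red): max(38, -2, -37) = 38
n3 (Blue): min(37, 38) = 37
root (Red): max(-1, 7, 37) = 37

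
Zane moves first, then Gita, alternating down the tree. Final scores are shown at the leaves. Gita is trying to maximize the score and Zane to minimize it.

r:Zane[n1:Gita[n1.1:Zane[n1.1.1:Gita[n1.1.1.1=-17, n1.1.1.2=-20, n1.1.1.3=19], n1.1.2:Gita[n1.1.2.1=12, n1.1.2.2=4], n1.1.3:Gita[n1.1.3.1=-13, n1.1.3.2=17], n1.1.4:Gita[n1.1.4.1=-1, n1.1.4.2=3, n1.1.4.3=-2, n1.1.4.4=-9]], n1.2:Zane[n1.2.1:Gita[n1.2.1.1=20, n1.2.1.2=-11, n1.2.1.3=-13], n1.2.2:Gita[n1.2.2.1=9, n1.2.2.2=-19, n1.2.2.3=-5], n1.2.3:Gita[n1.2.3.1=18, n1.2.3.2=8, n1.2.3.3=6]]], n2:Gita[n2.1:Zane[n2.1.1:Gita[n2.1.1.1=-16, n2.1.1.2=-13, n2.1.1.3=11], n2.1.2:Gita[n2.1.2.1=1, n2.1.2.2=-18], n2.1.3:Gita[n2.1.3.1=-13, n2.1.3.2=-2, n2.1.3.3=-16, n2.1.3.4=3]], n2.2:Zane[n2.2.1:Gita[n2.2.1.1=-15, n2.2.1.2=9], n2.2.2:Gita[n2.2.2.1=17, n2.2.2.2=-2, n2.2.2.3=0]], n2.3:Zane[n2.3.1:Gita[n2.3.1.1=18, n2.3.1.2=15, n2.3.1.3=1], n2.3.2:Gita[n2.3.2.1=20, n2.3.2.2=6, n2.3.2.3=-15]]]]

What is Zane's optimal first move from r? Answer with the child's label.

n1

n1.1.1 (Gita): max(-17, -20, 19) = 19
n1.1.2 (Gita): max(12, 4) = 12
n1.1.3 (Gita): max(-13, 17) = 17
n1.1.4 (Gita): max(-1, 3, -2, -9) = 3
n1.1 (Zane): min(19, 12, 17, 3) = 3
n1.2.1 (Gita): max(20, -11, -13) = 20
n1.2.2 (Gita): max(9, -19, -5) = 9
n1.2.3 (Gita): max(18, 8, 6) = 18
n1.2 (Zane): min(20, 9, 18) = 9
n1 (Gita): max(3, 9) = 9
n2.1.1 (Gita): max(-16, -13, 11) = 11
n2.1.2 (Gita): max(1, -18) = 1
n2.1.3 (Gita): max(-13, -2, -16, 3) = 3
n2.1 (Zane): min(11, 1, 3) = 1
n2.2.1 (Gita): max(-15, 9) = 9
n2.2.2 (Gita): max(17, -2, 0) = 17
n2.2 (Zane): min(9, 17) = 9
n2.3.1 (Gita): max(18, 15, 1) = 18
n2.3.2 (Gita): max(20, 6, -15) = 20
n2.3 (Zane): min(18, 20) = 18
n2 (Gita): max(1, 9, 18) = 18
r (Zane): min(9, 18) = 9
Zane at r wants the lowest of {n1=9, n2=18}, so chooses n1.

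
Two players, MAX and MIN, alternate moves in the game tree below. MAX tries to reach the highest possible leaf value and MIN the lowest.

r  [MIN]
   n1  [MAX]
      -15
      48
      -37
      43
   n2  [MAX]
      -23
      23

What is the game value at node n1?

n1 (MAX): max(-15, 48, -37, 43) = 48

48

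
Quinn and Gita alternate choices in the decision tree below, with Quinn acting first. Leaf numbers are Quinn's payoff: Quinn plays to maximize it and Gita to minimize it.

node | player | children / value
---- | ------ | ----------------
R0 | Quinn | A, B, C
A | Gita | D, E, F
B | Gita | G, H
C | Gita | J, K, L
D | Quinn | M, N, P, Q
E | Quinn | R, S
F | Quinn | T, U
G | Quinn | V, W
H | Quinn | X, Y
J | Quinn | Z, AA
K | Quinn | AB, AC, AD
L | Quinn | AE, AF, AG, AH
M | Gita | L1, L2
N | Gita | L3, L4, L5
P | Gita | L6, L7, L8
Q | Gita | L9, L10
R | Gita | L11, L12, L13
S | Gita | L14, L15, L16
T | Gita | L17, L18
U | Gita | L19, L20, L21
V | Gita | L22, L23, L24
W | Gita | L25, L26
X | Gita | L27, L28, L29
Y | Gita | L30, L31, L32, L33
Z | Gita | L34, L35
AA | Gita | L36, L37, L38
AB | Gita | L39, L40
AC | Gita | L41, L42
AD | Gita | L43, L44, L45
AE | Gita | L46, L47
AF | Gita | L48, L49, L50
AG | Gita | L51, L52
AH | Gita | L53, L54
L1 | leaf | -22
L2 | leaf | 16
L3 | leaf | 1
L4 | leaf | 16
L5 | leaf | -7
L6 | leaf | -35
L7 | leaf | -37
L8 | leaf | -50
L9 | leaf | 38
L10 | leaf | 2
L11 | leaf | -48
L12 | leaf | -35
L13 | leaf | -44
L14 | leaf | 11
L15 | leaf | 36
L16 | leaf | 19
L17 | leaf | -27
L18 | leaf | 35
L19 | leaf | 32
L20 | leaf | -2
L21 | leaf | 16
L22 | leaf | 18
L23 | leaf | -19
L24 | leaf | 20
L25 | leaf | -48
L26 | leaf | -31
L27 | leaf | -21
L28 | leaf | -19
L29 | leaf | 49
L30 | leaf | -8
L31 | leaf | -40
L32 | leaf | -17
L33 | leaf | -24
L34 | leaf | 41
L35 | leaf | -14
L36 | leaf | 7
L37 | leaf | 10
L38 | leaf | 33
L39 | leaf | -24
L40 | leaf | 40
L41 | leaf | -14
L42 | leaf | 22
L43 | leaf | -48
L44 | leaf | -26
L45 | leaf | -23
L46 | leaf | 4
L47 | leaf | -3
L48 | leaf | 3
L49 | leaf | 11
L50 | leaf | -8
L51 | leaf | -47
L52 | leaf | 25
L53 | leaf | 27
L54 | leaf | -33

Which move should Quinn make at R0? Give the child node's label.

M (Gita): min(-22, 16) = -22
N (Gita): min(1, 16, -7) = -7
P (Gita): min(-35, -37, -50) = -50
Q (Gita): min(38, 2) = 2
D (Quinn): max(-22, -7, -50, 2) = 2
R (Gita): min(-48, -35, -44) = -48
S (Gita): min(11, 36, 19) = 11
E (Quinn): max(-48, 11) = 11
T (Gita): min(-27, 35) = -27
U (Gita): min(32, -2, 16) = -2
F (Quinn): max(-27, -2) = -2
A (Gita): min(2, 11, -2) = -2
V (Gita): min(18, -19, 20) = -19
W (Gita): min(-48, -31) = -48
G (Quinn): max(-19, -48) = -19
X (Gita): min(-21, -19, 49) = -21
Y (Gita): min(-8, -40, -17, -24) = -40
H (Quinn): max(-21, -40) = -21
B (Gita): min(-19, -21) = -21
Z (Gita): min(41, -14) = -14
AA (Gita): min(7, 10, 33) = 7
J (Quinn): max(-14, 7) = 7
AB (Gita): min(-24, 40) = -24
AC (Gita): min(-14, 22) = -14
AD (Gita): min(-48, -26, -23) = -48
K (Quinn): max(-24, -14, -48) = -14
AE (Gita): min(4, -3) = -3
AF (Gita): min(3, 11, -8) = -8
AG (Gita): min(-47, 25) = -47
AH (Gita): min(27, -33) = -33
L (Quinn): max(-3, -8, -47, -33) = -3
C (Gita): min(7, -14, -3) = -14
R0 (Quinn): max(-2, -21, -14) = -2
Quinn at R0 wants the highest of {A=-2, B=-21, C=-14}, so chooses A.

A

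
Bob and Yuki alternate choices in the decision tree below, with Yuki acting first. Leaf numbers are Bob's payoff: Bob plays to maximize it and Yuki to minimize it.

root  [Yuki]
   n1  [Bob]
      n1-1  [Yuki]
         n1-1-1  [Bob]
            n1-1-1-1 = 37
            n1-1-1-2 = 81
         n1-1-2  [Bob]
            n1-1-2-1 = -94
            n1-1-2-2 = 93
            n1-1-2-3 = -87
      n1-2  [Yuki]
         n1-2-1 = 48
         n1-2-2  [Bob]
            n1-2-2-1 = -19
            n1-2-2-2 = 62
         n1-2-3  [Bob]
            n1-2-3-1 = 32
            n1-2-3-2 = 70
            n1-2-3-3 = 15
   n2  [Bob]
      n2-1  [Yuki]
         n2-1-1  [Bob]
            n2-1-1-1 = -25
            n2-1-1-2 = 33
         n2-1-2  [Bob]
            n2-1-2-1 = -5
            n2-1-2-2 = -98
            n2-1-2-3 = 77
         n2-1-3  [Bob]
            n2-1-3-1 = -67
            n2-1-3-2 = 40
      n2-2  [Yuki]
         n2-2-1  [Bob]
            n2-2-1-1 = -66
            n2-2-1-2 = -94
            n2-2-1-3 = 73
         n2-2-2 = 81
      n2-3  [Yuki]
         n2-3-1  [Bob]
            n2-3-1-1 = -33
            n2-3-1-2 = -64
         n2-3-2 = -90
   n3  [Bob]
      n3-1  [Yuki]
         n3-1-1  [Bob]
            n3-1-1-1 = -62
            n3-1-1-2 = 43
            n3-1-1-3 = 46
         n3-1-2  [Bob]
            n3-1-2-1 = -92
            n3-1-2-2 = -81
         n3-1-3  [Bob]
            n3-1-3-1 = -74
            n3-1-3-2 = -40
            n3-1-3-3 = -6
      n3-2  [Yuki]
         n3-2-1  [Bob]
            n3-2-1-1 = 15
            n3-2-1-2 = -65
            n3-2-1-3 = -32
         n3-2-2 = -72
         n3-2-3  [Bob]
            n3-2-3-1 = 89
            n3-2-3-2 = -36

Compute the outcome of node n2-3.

n2-3-1 (Bob): max(-33, -64) = -33
n2-3 (Yuki): min(-33, -90) = -90

-90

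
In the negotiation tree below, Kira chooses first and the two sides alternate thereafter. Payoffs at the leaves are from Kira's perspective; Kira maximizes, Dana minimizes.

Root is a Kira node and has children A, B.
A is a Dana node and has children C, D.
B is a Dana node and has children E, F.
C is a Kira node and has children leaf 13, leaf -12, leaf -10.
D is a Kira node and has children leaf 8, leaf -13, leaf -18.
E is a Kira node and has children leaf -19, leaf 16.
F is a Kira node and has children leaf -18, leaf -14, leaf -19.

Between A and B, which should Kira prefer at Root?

A

C (Kira): max(13, -12, -10) = 13
D (Kira): max(8, -13, -18) = 8
A (Dana): min(13, 8) = 8
E (Kira): max(-19, 16) = 16
F (Kira): max(-18, -14, -19) = -14
B (Dana): min(16, -14) = -14
Kira prefers the higher value; A=8, B=-14. A is better since 8 > -14.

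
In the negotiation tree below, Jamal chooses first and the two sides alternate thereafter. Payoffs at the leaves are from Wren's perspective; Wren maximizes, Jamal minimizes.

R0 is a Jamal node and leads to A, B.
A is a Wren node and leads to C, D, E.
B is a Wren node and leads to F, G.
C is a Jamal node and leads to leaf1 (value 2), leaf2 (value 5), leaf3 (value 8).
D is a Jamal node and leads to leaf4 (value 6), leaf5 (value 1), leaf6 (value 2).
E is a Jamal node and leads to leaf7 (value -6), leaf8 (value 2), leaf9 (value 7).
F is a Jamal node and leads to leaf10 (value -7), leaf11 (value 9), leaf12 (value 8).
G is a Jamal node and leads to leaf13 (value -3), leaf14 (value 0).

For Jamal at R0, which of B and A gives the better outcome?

F (Jamal): min(-7, 9, 8) = -7
G (Jamal): min(-3, 0) = -3
B (Wren): max(-7, -3) = -3
C (Jamal): min(2, 5, 8) = 2
D (Jamal): min(6, 1, 2) = 1
E (Jamal): min(-6, 2, 7) = -6
A (Wren): max(2, 1, -6) = 2
Jamal prefers the lower value; B=-3, A=2. B is better since -3 < 2.

B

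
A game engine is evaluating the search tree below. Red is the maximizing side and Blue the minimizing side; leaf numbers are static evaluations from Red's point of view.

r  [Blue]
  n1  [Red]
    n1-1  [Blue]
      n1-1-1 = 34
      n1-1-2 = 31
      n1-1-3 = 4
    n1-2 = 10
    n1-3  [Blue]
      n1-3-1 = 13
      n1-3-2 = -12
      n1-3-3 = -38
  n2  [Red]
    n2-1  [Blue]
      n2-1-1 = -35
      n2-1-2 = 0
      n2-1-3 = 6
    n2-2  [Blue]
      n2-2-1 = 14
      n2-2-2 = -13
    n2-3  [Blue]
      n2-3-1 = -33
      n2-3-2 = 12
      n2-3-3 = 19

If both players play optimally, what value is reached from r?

n1-1 (Blue): min(34, 31, 4) = 4
n1-3 (Blue): min(13, -12, -38) = -38
n1 (Red): max(4, 10, -38) = 10
n2-1 (Blue): min(-35, 0, 6) = -35
n2-2 (Blue): min(14, -13) = -13
n2-3 (Blue): min(-33, 12, 19) = -33
n2 (Red): max(-35, -13, -33) = -13
r (Blue): min(10, -13) = -13

-13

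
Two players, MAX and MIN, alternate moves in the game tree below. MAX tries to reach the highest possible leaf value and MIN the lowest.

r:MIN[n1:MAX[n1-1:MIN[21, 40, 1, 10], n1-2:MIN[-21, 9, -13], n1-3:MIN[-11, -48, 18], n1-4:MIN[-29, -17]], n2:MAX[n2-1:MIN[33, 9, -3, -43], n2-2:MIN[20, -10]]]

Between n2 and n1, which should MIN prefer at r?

n2

n2-1 (MIN): min(33, 9, -3, -43) = -43
n2-2 (MIN): min(20, -10) = -10
n2 (MAX): max(-43, -10) = -10
n1-1 (MIN): min(21, 40, 1, 10) = 1
n1-2 (MIN): min(-21, 9, -13) = -21
n1-3 (MIN): min(-11, -48, 18) = -48
n1-4 (MIN): min(-29, -17) = -29
n1 (MAX): max(1, -21, -48, -29) = 1
MIN prefers the lower value; n2=-10, n1=1. n2 is better since -10 < 1.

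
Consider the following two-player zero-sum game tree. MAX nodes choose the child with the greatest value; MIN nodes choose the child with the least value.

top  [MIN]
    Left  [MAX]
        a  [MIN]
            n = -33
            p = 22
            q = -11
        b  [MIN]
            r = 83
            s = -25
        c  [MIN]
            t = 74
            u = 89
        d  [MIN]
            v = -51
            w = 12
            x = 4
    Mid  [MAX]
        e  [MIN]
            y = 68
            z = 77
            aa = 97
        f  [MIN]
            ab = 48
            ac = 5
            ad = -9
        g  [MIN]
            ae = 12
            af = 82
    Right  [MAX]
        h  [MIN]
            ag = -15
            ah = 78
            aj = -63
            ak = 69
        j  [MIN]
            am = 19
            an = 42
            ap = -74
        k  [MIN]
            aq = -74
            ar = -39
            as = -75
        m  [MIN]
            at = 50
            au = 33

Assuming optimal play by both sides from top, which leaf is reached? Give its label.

au

a (MIN): min(-33, 22, -11) = -33
b (MIN): min(83, -25) = -25
c (MIN): min(74, 89) = 74
d (MIN): min(-51, 12, 4) = -51
Left (MAX): max(-33, -25, 74, -51) = 74
e (MIN): min(68, 77, 97) = 68
f (MIN): min(48, 5, -9) = -9
g (MIN): min(12, 82) = 12
Mid (MAX): max(68, -9, 12) = 68
h (MIN): min(-15, 78, -63, 69) = -63
j (MIN): min(19, 42, -74) = -74
k (MIN): min(-74, -39, -75) = -75
m (MIN): min(50, 33) = 33
Right (MAX): max(-63, -74, -75, 33) = 33
top (MIN): min(74, 68, 33) = 33
At top, MIN picks Right (lowest: 33).
At Right, MAX picks m (highest: 33).
At m, MIN picks au (lowest: 33).
Terminal value 33.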